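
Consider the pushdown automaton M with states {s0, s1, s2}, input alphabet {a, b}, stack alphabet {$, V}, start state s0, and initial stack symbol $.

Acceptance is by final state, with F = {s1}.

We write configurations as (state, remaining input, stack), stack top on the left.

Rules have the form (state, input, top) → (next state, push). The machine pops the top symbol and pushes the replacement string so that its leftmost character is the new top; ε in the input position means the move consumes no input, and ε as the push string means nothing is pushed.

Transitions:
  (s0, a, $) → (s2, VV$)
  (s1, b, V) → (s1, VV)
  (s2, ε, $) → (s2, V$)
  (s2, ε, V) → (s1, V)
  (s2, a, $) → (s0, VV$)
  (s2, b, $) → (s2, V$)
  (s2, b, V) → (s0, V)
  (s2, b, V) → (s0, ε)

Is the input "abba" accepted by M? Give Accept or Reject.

Reject

No computation consumes all input and reaches a final state.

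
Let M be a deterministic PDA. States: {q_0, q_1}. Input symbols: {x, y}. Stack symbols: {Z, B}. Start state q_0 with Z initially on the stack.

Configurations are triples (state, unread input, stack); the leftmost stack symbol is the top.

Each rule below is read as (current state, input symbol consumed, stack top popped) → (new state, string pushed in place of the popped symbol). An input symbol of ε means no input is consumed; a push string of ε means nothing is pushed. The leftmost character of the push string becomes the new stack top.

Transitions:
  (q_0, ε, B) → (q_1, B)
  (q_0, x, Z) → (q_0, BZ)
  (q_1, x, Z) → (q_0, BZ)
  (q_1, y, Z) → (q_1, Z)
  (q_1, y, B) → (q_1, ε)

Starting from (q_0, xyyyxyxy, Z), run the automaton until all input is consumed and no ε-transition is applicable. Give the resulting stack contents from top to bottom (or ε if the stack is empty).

(q_0, xyyyxyxy, Z)
  read x, top Z: go to q_0, push BZ → (q_0, yyyxyxy, BZ)
  ε-move, top B: go to q_1, push B → (q_1, yyyxyxy, BZ)
  read y, top B: go to q_1, push ε → (q_1, yyxyxy, Z)
  read y, top Z: go to q_1, push Z → (q_1, yxyxy, Z)
  read y, top Z: go to q_1, push Z → (q_1, xyxy, Z)
  read x, top Z: go to q_0, push BZ → (q_0, yxy, BZ)
  ε-move, top B: go to q_1, push B → (q_1, yxy, BZ)
  read y, top B: go to q_1, push ε → (q_1, xy, Z)
  read x, top Z: go to q_0, push BZ → (q_0, y, BZ)
  ε-move, top B: go to q_1, push B → (q_1, y, BZ)
  read y, top B: go to q_1, push ε → (q_1, ε, Z)
All input consumed in state q_1 with stack Z.

Z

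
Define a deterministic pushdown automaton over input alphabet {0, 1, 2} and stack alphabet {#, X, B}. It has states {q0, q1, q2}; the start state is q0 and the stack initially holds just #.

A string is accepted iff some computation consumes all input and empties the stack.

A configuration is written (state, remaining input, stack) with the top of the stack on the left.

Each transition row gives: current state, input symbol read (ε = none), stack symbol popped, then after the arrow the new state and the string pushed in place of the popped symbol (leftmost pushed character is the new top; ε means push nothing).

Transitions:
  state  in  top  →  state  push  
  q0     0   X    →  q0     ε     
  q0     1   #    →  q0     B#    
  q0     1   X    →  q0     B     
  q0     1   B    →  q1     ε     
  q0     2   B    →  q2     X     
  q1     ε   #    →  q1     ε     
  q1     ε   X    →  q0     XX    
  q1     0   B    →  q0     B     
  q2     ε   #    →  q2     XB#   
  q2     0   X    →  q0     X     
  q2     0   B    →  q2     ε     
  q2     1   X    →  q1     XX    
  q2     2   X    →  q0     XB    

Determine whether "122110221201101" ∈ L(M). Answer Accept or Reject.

(q0, 122110221201101, #) ⊢ (q0, 22110221201101, B#) ⊢ (q2, 2110221201101, X#) ⊢ (q0, 110221201101, XB#) ⊢ (q0, 10221201101, BB#) ⊢ (q1, 0221201101, B#) ⊢ (q0, 221201101, B#) ⊢ (q2, 21201101, X#) ⊢ (q0, 1201101, XB#) ⊢ (q0, 201101, BB#) ⊢ (q2, 01101, XB#) ⊢ (q0, 1101, XB#) ⊢ (q0, 101, BB#) ⊢ (q1, 01, B#) ⊢ (q0, 1, B#) ⊢ (q1, ε, #) ⊢ (q1, ε, ε)
All input consumed and the stack is empty.

Accept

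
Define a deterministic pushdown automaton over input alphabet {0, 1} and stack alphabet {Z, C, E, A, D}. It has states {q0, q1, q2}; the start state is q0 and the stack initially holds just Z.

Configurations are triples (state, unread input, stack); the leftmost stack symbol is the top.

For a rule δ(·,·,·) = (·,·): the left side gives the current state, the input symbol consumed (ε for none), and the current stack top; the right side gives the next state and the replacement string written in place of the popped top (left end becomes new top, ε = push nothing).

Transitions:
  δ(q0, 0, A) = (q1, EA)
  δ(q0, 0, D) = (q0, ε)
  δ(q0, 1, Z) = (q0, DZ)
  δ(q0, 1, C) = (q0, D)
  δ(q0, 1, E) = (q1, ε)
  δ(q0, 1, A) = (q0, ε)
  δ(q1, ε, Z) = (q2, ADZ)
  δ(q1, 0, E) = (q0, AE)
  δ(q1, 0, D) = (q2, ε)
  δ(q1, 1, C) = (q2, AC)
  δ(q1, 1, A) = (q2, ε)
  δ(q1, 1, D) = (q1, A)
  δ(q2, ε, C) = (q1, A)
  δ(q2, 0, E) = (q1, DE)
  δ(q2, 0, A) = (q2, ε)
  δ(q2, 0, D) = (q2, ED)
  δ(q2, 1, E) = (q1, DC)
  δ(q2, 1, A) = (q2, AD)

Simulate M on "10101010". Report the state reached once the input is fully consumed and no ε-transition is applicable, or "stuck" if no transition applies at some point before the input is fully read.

(q0, 10101010, Z) ⊢ (q0, 0101010, DZ) ⊢ (q0, 101010, Z) ⊢ (q0, 01010, DZ) ⊢ (q0, 1010, Z) ⊢ (q0, 010, DZ) ⊢ (q0, 10, Z) ⊢ (q0, 0, DZ) ⊢ (q0, ε, Z)
All input consumed; M is in state q0.

q0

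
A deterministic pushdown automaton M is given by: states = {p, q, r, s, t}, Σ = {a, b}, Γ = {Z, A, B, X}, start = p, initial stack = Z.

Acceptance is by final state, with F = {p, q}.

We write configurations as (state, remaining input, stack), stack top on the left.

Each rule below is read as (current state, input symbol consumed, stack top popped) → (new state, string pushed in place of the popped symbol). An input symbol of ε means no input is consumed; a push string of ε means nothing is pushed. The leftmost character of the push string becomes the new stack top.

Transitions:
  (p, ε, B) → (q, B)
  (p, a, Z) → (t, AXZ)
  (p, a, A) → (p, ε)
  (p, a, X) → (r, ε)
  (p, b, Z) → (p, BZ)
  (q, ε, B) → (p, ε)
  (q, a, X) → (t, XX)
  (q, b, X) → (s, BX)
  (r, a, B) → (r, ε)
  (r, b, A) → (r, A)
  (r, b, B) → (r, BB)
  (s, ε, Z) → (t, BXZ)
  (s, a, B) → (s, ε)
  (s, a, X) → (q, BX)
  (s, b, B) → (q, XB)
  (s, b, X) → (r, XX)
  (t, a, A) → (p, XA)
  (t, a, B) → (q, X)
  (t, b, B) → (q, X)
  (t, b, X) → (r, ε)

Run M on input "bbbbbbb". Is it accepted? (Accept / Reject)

(p, bbbbbbb, Z)
  read b, top Z: go to p, push BZ → (p, bbbbbb, BZ)
  ε-move, top B: go to q, push B → (q, bbbbbb, BZ)
  ε-move, top B: go to p, push ε → (p, bbbbbb, Z)
  read b, top Z: go to p, push BZ → (p, bbbbb, BZ)
  ε-move, top B: go to q, push B → (q, bbbbb, BZ)
  ε-move, top B: go to p, push ε → (p, bbbbb, Z)
  read b, top Z: go to p, push BZ → (p, bbbb, BZ)
  ε-move, top B: go to q, push B → (q, bbbb, BZ)
  ε-move, top B: go to p, push ε → (p, bbbb, Z)
  read b, top Z: go to p, push BZ → (p, bbb, BZ)
  ε-move, top B: go to q, push B → (q, bbb, BZ)
  ε-move, top B: go to p, push ε → (p, bbb, Z)
  read b, top Z: go to p, push BZ → (p, bb, BZ)
  ε-move, top B: go to q, push B → (q, bb, BZ)
  ε-move, top B: go to p, push ε → (p, bb, Z)
  read b, top Z: go to p, push BZ → (p, b, BZ)
  ε-move, top B: go to q, push B → (q, b, BZ)
  ε-move, top B: go to p, push ε → (p, b, Z)
  read b, top Z: go to p, push BZ → (p, ε, BZ)
All input consumed; state p ∈ F.

Accept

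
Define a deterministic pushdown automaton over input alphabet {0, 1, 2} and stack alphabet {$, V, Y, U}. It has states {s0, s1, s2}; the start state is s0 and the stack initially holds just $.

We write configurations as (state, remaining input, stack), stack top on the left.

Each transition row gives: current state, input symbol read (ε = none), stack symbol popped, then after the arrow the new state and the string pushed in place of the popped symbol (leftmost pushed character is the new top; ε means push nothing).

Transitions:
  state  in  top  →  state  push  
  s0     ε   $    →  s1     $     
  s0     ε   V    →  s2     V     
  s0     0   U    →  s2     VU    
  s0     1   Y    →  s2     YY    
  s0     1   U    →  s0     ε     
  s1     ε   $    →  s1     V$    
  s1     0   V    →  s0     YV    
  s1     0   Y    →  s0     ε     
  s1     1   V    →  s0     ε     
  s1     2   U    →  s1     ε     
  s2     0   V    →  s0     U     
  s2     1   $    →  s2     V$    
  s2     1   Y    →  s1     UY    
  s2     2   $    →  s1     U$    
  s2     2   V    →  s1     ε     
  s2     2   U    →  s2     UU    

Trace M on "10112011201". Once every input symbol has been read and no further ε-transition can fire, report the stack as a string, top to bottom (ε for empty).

(s0, 10112011201, $) ⊢ (s1, 10112011201, $) ⊢ (s1, 10112011201, V$) ⊢ (s0, 0112011201, $) ⊢ (s1, 0112011201, $) ⊢ (s1, 0112011201, V$) ⊢ (s0, 112011201, YV$) ⊢ (s2, 12011201, YYV$) ⊢ (s1, 2011201, UYYV$) ⊢ (s1, 011201, YYV$) ⊢ (s0, 11201, YV$) ⊢ (s2, 1201, YYV$) ⊢ (s1, 201, UYYV$) ⊢ (s1, 01, YYV$) ⊢ (s0, 1, YV$) ⊢ (s2, ε, YYV$)
All input consumed in state s2 with stack YYV$.

YYV$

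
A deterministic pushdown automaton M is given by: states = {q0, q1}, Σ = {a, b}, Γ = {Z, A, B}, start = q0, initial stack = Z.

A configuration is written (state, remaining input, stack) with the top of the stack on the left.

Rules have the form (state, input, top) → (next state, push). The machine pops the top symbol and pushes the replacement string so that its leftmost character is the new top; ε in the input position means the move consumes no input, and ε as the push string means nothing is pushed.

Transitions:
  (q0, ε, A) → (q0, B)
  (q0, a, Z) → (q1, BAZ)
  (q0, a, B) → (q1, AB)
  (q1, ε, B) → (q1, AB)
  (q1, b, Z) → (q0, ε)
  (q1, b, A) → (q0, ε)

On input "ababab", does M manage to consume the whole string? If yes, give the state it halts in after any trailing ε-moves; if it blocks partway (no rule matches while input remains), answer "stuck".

(q0, ababab, Z)
  read a, top Z: go to q1, push BAZ → (q1, babab, BAZ)
  ε-move, top B: go to q1, push AB → (q1, babab, ABAZ)
  read b, top A: go to q0, push ε → (q0, abab, BAZ)
  read a, top B: go to q1, push AB → (q1, bab, ABAZ)
  read b, top A: go to q0, push ε → (q0, ab, BAZ)
  read a, top B: go to q1, push AB → (q1, b, ABAZ)
  read b, top A: go to q0, push ε → (q0, ε, BAZ)
All input consumed; M is in state q0.

q0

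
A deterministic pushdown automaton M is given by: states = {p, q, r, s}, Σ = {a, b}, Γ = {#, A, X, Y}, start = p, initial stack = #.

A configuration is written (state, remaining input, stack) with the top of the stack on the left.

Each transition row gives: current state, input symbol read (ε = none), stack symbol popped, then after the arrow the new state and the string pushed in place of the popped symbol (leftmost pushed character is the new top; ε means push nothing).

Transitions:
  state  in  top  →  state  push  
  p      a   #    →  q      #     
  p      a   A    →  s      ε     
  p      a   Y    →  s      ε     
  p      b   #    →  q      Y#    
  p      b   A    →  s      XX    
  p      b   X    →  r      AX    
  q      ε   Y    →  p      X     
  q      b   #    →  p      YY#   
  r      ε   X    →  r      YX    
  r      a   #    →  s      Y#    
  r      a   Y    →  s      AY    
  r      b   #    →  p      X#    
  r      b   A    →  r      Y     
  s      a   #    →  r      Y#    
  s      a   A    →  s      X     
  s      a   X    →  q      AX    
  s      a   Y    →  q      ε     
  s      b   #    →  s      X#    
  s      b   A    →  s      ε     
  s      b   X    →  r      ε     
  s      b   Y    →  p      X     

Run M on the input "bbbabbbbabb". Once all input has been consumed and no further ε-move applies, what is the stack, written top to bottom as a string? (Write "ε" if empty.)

(p, bbbabbbbabb, #)
  read b, top #: go to q, push Y# → (q, bbabbbbabb, Y#)
  ε-move, top Y: go to p, push X → (p, bbabbbbabb, X#)
  read b, top X: go to r, push AX → (r, babbbbabb, AX#)
  read b, top A: go to r, push Y → (r, abbbbabb, YX#)
  read a, top Y: go to s, push AY → (s, bbbbabb, AYX#)
  read b, top A: go to s, push ε → (s, bbbabb, YX#)
  read b, top Y: go to p, push X → (p, bbabb, XX#)
  read b, top X: go to r, push AX → (r, babb, AXX#)
  read b, top A: go to r, push Y → (r, abb, YXX#)
  read a, top Y: go to s, push AY → (s, bb, AYXX#)
  read b, top A: go to s, push ε → (s, b, YXX#)
  read b, top Y: go to p, push X → (p, ε, XXX#)
All input consumed in state p with stack XXX#.

XXX#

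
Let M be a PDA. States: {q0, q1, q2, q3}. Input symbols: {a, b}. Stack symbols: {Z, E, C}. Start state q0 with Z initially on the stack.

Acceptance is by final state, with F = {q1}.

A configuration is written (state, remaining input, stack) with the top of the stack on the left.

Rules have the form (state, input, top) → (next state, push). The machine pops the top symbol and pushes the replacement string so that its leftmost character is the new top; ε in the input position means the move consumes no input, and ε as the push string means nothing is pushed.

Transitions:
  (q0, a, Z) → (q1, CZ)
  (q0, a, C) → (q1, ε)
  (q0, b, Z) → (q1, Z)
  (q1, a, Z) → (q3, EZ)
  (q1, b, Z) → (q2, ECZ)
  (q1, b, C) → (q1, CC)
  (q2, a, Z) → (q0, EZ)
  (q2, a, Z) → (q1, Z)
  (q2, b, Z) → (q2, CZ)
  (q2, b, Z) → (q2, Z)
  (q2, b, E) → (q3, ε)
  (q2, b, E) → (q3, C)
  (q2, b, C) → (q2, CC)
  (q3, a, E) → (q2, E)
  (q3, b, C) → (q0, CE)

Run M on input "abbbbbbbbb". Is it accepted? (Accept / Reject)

Accept

One accepting computation: (q0, abbbbbbbbb, Z) ⊢ (q1, bbbbbbbbb, CZ) ⊢ (q1, bbbbbbbb, CCZ) ⊢ (q1, bbbbbbb, CCCZ) ⊢ (q1, bbbbbb, CCCCZ) ⊢ (q1, bbbbb, CCCCCZ) ⊢ (q1, bbbb, CCCCCCZ) ⊢ (q1, bbb, CCCCCCCZ) ⊢ (q1, bb, CCCCCCCCZ) ⊢ (q1, b, CCCCCCCCCZ) ⊢ (q1, ε, CCCCCCCCCCZ)
All input consumed and state q1 ∈ F.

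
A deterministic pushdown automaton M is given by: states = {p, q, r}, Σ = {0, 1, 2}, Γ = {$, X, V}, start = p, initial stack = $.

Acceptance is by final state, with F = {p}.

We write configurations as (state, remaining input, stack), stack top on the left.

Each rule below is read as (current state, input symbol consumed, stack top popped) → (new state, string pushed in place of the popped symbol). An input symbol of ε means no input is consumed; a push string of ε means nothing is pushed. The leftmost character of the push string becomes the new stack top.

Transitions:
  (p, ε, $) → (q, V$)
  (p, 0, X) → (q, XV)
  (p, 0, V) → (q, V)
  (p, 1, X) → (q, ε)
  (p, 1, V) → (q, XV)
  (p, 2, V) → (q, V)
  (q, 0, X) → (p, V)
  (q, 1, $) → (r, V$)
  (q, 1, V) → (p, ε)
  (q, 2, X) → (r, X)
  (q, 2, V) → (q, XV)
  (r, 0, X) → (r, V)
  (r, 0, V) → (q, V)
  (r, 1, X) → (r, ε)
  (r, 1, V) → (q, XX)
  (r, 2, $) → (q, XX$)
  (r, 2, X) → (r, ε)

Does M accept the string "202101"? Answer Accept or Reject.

Accept

(p, 202101, $)
  ε-move, top $: go to q, push V$ → (q, 202101, V$)
  read 2, top V: go to q, push XV → (q, 02101, XV$)
  read 0, top X: go to p, push V → (p, 2101, VV$)
  read 2, top V: go to q, push V → (q, 101, VV$)
  read 1, top V: go to p, push ε → (p, 01, V$)
  read 0, top V: go to q, push V → (q, 1, V$)
  read 1, top V: go to p, push ε → (p, ε, $)
All input consumed; state p ∈ F.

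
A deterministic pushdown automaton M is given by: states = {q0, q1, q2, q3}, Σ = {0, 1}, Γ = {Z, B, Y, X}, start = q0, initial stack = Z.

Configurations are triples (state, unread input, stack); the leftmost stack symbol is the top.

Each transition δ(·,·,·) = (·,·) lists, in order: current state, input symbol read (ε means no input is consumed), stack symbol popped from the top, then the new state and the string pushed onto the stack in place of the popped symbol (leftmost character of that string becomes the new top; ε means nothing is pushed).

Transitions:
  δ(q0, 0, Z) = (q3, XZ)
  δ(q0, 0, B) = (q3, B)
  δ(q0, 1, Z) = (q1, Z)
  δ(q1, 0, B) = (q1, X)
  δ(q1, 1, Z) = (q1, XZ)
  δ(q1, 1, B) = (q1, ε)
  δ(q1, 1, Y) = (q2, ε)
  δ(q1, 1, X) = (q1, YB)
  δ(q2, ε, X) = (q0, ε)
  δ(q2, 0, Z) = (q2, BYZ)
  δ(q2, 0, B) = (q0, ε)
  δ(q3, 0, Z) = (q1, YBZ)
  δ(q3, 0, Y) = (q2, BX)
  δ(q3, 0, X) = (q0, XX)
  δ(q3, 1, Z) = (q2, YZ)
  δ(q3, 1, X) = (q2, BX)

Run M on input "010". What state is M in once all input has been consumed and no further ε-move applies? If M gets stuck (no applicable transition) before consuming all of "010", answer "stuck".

(q0, 010, Z) ⊢ (q3, 10, XZ) ⊢ (q2, 0, BXZ) ⊢ (q0, ε, XZ)
All input consumed; M is in state q0.

q0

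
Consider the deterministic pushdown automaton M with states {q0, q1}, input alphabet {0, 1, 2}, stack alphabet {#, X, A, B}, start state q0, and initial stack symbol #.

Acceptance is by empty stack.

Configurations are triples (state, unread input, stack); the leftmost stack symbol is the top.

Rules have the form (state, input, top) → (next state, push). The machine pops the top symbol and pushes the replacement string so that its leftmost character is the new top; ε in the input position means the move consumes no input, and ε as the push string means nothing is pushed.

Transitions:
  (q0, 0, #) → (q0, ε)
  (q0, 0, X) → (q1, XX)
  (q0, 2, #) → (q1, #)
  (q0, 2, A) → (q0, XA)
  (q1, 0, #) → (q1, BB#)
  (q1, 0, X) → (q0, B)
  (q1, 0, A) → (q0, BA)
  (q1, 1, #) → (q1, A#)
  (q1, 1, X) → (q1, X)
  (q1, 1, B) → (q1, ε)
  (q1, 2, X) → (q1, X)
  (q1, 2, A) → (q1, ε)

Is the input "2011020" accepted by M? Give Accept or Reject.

Reject

(q0, 2011020, #)
  read 2, top #: go to q1, push # → (q1, 011020, #)
  read 0, top #: go to q1, push BB# → (q1, 11020, BB#)
  read 1, top B: go to q1, push ε → (q1, 1020, B#)
  read 1, top B: go to q1, push ε → (q1, 020, #)
  read 0, top #: go to q1, push BB# → (q1, 20, BB#)
No transition applies at (q1, 20, BB#); input not fully consumed.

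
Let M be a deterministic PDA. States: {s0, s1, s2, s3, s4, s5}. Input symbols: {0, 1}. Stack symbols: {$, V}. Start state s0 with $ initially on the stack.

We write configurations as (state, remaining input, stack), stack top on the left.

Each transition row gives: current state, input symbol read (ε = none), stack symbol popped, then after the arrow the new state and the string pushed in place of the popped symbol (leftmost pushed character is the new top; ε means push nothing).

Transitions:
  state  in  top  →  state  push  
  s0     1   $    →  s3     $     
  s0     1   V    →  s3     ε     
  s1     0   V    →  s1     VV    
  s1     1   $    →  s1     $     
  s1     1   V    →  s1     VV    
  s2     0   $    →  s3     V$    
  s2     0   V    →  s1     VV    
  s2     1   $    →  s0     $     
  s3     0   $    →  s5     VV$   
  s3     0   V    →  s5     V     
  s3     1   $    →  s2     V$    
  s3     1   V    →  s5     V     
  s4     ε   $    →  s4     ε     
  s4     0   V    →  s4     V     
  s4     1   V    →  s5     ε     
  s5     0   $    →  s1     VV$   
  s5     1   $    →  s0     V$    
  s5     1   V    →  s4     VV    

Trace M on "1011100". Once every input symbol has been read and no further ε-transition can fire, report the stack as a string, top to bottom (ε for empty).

VVV$

(s0, 1011100, $)
  read 1, top $: go to s3, push $ → (s3, 011100, $)
  read 0, top $: go to s5, push VV$ → (s5, 11100, VV$)
  read 1, top V: go to s4, push VV → (s4, 1100, VVV$)
  read 1, top V: go to s5, push ε → (s5, 100, VV$)
  read 1, top V: go to s4, push VV → (s4, 00, VVV$)
  read 0, top V: go to s4, push V → (s4, 0, VVV$)
  read 0, top V: go to s4, push V → (s4, ε, VVV$)
All input consumed in state s4 with stack VVV$.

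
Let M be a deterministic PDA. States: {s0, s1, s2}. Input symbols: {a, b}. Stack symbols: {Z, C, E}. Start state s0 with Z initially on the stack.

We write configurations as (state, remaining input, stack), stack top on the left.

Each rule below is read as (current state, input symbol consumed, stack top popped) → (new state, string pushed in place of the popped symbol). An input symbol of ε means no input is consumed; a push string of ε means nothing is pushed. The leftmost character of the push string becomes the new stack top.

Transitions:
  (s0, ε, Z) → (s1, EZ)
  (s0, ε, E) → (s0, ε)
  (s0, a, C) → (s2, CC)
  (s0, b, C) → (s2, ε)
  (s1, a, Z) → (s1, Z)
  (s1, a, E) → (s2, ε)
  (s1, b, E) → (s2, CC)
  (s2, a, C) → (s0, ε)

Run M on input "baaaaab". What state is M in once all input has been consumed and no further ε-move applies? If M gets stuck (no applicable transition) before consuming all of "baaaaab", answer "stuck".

s2

(s0, baaaaab, Z)
  ε-move, top Z: go to s1, push EZ → (s1, baaaaab, EZ)
  read b, top E: go to s2, push CC → (s2, aaaaab, CCZ)
  read a, top C: go to s0, push ε → (s0, aaaab, CZ)
  read a, top C: go to s2, push CC → (s2, aaab, CCZ)
  read a, top C: go to s0, push ε → (s0, aab, CZ)
  read a, top C: go to s2, push CC → (s2, ab, CCZ)
  read a, top C: go to s0, push ε → (s0, b, CZ)
  read b, top C: go to s2, push ε → (s2, ε, Z)
All input consumed; M is in state s2.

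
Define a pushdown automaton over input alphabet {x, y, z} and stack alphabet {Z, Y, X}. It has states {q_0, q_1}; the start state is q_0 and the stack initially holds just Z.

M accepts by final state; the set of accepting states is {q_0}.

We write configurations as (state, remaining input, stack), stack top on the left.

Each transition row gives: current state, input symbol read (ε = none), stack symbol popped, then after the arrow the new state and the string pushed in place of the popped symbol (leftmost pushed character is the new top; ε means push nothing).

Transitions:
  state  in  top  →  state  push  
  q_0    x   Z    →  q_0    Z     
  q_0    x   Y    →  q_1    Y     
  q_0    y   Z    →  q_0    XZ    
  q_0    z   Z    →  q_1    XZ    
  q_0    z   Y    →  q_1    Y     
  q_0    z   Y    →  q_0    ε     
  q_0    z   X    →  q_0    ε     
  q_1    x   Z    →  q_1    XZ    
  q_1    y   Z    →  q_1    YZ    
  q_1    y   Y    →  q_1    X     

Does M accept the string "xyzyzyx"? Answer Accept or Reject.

Reject

No computation consumes all input and reaches a final state.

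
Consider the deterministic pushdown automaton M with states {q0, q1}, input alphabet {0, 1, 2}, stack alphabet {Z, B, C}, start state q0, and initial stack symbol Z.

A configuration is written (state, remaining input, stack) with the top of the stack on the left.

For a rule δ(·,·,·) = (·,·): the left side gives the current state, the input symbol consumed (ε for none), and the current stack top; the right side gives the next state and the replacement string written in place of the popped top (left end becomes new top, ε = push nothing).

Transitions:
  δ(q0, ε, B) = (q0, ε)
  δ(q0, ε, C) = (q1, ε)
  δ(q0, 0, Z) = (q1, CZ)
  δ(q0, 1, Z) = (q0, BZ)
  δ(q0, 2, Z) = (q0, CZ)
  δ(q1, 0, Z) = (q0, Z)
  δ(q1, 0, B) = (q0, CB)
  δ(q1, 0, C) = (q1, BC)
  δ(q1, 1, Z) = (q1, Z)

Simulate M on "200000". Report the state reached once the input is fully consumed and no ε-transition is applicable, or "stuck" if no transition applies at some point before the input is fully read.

(q0, 200000, Z)
  read 2, top Z: go to q0, push CZ → (q0, 00000, CZ)
  ε-move, top C: go to q1, push ε → (q1, 00000, Z)
  read 0, top Z: go to q0, push Z → (q0, 0000, Z)
  read 0, top Z: go to q1, push CZ → (q1, 000, CZ)
  read 0, top C: go to q1, push BC → (q1, 00, BCZ)
  read 0, top B: go to q0, push CB → (q0, 0, CBCZ)
  ε-move, top C: go to q1, push ε → (q1, 0, BCZ)
  read 0, top B: go to q0, push CB → (q0, ε, CBCZ)
  ε-move, top C: go to q1, push ε → (q1, ε, BCZ)
All input consumed; M is in state q1.

q1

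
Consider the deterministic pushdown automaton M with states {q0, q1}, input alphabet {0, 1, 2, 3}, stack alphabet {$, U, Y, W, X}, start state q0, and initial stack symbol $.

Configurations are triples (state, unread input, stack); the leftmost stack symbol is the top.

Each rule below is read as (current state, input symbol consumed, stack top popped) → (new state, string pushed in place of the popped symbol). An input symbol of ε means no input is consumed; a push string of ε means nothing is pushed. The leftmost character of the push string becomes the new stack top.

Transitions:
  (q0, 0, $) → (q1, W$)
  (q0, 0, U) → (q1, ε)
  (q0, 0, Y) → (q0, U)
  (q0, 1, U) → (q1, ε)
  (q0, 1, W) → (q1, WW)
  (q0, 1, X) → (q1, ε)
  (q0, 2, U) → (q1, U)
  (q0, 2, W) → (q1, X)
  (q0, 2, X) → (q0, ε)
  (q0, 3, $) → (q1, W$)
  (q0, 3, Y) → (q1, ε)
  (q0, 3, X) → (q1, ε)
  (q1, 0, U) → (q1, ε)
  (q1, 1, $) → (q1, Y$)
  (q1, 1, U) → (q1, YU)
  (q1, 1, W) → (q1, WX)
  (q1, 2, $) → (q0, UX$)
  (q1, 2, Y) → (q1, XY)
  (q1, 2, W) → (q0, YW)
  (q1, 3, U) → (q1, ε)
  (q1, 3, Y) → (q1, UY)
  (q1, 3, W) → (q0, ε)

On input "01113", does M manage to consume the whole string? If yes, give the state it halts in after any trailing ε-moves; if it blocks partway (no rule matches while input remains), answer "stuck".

q0

(q0, 01113, $) ⊢ (q1, 1113, W$) ⊢ (q1, 113, WX$) ⊢ (q1, 13, WXX$) ⊢ (q1, 3, WXXX$) ⊢ (q0, ε, XXX$)
All input consumed; M is in state q0.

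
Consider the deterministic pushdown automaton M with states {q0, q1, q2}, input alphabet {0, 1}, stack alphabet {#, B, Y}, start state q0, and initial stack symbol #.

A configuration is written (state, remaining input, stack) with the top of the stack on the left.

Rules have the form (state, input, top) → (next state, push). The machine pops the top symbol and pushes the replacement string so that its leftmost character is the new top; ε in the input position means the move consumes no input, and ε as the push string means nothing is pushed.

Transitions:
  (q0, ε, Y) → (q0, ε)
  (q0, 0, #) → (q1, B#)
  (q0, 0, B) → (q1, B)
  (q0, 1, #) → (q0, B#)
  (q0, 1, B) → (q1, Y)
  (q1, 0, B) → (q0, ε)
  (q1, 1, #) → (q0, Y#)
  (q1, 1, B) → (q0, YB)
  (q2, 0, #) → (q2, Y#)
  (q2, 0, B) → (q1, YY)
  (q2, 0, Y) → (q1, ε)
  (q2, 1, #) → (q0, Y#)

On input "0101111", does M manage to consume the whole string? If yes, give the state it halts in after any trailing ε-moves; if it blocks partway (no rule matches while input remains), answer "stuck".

(q0, 0101111, #) ⊢ (q1, 101111, B#) ⊢ (q0, 01111, YB#) ⊢ (q0, 01111, B#) ⊢ (q1, 1111, B#) ⊢ (q0, 111, YB#) ⊢ (q0, 111, B#) ⊢ (q1, 11, Y#)
No transition for (q1, 1, top Y); M blocks with input 11 remaining.

stuck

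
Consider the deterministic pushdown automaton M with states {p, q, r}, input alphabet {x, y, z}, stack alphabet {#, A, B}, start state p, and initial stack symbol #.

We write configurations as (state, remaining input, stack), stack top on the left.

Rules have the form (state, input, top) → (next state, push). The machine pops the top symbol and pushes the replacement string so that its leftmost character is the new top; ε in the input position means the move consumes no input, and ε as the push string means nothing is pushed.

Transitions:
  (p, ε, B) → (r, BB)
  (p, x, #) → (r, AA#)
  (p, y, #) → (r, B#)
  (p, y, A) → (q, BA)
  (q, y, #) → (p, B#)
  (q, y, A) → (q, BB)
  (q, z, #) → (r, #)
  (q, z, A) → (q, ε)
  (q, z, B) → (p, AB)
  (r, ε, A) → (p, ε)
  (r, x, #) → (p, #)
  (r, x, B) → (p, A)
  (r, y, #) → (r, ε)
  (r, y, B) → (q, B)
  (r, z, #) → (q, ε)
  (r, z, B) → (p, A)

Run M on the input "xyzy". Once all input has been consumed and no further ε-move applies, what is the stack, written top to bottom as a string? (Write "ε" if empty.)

(p, xyzy, #)
  read x, top #: go to r, push AA# → (r, yzy, AA#)
  ε-move, top A: go to p, push ε → (p, yzy, A#)
  read y, top A: go to q, push BA → (q, zy, BA#)
  read z, top B: go to p, push AB → (p, y, ABA#)
  read y, top A: go to q, push BA → (q, ε, BABA#)
All input consumed in state q with stack BABA#.

BABA#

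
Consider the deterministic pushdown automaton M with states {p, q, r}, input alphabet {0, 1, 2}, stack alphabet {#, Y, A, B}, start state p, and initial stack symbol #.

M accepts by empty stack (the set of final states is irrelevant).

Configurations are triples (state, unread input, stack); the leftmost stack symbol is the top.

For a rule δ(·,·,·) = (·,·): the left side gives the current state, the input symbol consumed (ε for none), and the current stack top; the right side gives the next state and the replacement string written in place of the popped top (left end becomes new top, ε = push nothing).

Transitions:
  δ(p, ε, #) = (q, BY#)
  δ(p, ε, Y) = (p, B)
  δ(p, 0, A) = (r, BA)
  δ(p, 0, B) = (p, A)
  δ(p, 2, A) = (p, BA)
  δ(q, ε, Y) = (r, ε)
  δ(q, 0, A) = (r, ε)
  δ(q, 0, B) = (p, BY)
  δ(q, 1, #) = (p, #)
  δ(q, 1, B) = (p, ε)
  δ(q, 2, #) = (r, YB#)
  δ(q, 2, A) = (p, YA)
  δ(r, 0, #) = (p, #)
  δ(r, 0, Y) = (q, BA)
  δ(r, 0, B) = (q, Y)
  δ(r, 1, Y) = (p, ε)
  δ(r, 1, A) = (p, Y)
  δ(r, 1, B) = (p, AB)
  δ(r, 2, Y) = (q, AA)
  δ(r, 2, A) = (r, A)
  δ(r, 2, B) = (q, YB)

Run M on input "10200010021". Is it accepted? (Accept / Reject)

(p, 10200010021, #)
  ε-move, top #: go to q, push BY# → (q, 10200010021, BY#)
  read 1, top B: go to p, push ε → (p, 0200010021, Y#)
  ε-move, top Y: go to p, push B → (p, 0200010021, B#)
  read 0, top B: go to p, push A → (p, 200010021, A#)
  read 2, top A: go to p, push BA → (p, 00010021, BA#)
  read 0, top B: go to p, push A → (p, 0010021, AA#)
  read 0, top A: go to r, push BA → (r, 010021, BAA#)
  read 0, top B: go to q, push Y → (q, 10021, YAA#)
  ε-move, top Y: go to r, push ε → (r, 10021, AA#)
  read 1, top A: go to p, push Y → (p, 0021, YA#)
  ε-move, top Y: go to p, push B → (p, 0021, BA#)
  read 0, top B: go to p, push A → (p, 021, AA#)
  read 0, top A: go to r, push BA → (r, 21, BAA#)
  read 2, top B: go to q, push YB → (q, 1, YBAA#)
  ε-move, top Y: go to r, push ε → (r, 1, BAA#)
  read 1, top B: go to p, push AB → (p, ε, ABAA#)
All input consumed; stack is ABAA#, not empty, and no further ε-move applies.

Reject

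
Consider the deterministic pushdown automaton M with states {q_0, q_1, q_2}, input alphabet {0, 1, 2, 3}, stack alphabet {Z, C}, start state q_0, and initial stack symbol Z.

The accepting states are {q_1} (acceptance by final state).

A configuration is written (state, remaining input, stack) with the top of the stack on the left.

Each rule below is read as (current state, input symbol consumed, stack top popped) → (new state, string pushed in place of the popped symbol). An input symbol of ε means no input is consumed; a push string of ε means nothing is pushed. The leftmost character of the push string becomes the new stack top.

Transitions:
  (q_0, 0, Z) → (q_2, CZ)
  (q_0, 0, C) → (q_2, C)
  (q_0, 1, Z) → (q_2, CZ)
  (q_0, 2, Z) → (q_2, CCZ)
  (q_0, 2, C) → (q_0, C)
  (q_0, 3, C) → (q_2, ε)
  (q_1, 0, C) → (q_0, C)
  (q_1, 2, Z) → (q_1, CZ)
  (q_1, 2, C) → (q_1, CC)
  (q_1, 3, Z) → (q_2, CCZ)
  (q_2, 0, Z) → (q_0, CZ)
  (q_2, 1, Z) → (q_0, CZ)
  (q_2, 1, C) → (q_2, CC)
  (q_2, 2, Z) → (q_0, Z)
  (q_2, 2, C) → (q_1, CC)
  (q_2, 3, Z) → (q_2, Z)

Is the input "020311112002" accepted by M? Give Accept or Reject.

(q_0, 020311112002, Z)
  read 0, top Z: go to q_2, push CZ → (q_2, 20311112002, CZ)
  read 2, top C: go to q_1, push CC → (q_1, 0311112002, CCZ)
  read 0, top C: go to q_0, push C → (q_0, 311112002, CCZ)
  read 3, top C: go to q_2, push ε → (q_2, 11112002, CZ)
  read 1, top C: go to q_2, push CC → (q_2, 1112002, CCZ)
  read 1, top C: go to q_2, push CC → (q_2, 112002, CCCZ)
  read 1, top C: go to q_2, push CC → (q_2, 12002, CCCCZ)
  read 1, top C: go to q_2, push CC → (q_2, 2002, CCCCCZ)
  read 2, top C: go to q_1, push CC → (q_1, 002, CCCCCCZ)
  read 0, top C: go to q_0, push C → (q_0, 02, CCCCCCZ)
  read 0, top C: go to q_2, push C → (q_2, 2, CCCCCCZ)
  read 2, top C: go to q_1, push CC → (q_1, ε, CCCCCCCZ)
All input consumed; state q_1 ∈ F.

Accept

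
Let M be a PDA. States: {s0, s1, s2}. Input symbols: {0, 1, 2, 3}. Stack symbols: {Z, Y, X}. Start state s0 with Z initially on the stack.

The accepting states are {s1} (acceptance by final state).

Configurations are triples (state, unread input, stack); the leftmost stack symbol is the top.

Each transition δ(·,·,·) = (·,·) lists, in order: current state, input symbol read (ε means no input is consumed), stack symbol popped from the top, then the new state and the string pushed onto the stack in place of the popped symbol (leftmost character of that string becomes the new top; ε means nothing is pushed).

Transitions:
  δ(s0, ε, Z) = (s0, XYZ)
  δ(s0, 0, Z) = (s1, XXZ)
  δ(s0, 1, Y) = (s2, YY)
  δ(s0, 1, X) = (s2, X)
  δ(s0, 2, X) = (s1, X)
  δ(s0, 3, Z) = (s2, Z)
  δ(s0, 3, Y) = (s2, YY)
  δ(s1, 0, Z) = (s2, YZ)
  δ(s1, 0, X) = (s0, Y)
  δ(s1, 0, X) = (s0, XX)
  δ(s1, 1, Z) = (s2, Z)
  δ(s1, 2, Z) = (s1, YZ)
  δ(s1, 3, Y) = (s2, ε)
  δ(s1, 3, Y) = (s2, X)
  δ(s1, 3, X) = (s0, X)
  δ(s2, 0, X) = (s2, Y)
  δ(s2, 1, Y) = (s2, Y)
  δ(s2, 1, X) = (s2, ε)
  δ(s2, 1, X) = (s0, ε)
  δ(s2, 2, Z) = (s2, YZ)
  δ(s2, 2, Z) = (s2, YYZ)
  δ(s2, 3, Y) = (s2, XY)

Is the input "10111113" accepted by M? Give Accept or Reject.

No computation consumes all input and reaches a final state.

Reject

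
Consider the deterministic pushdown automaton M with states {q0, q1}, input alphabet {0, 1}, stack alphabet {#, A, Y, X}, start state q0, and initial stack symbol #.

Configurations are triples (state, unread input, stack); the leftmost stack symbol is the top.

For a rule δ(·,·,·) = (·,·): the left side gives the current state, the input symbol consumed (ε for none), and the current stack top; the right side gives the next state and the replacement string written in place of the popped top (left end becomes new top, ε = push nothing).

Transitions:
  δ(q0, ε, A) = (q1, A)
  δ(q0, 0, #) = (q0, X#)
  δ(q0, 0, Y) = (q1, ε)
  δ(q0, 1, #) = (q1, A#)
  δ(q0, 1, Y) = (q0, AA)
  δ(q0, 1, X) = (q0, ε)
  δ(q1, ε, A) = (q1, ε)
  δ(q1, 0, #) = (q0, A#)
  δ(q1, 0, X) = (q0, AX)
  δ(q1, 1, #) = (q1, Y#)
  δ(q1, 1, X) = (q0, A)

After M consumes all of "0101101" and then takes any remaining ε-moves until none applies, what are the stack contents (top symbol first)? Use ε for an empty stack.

(q0, 0101101, #)
  read 0, top #: go to q0, push X# → (q0, 101101, X#)
  read 1, top X: go to q0, push ε → (q0, 01101, #)
  read 0, top #: go to q0, push X# → (q0, 1101, X#)
  read 1, top X: go to q0, push ε → (q0, 101, #)
  read 1, top #: go to q1, push A# → (q1, 01, A#)
  ε-move, top A: go to q1, push ε → (q1, 01, #)
  read 0, top #: go to q0, push A# → (q0, 1, A#)
  ε-move, top A: go to q1, push A → (q1, 1, A#)
  ε-move, top A: go to q1, push ε → (q1, 1, #)
  read 1, top #: go to q1, push Y# → (q1, ε, Y#)
All input consumed in state q1 with stack Y#.

Y#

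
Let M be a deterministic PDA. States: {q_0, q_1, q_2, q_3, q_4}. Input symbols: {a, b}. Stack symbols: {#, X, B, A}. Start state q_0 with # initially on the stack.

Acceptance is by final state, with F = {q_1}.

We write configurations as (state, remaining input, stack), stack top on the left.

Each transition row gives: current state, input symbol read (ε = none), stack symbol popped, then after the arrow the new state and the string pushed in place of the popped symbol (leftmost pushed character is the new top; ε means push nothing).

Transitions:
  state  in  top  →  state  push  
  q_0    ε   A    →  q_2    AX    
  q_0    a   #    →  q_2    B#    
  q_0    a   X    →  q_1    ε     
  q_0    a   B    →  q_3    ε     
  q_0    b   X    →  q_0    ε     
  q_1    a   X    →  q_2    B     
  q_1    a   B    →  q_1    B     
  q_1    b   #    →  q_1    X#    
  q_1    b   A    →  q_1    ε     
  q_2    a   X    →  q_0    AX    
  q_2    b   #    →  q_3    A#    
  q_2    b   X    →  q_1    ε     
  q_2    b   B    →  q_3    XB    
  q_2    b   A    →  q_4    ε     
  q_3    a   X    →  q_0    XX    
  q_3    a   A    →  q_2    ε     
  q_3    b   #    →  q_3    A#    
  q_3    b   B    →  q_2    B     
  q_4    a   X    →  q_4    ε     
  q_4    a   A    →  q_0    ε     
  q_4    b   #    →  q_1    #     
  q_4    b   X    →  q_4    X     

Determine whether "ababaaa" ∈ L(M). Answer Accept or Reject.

(q_0, ababaaa, #)
  read a, top #: go to q_2, push B# → (q_2, babaaa, B#)
  read b, top B: go to q_3, push XB → (q_3, abaaa, XB#)
  read a, top X: go to q_0, push XX → (q_0, baaa, XXB#)
  read b, top X: go to q_0, push ε → (q_0, aaa, XB#)
  read a, top X: go to q_1, push ε → (q_1, aa, B#)
  read a, top B: go to q_1, push B → (q_1, a, B#)
  read a, top B: go to q_1, push B → (q_1, ε, B#)
All input consumed; state q_1 ∈ F.

Accept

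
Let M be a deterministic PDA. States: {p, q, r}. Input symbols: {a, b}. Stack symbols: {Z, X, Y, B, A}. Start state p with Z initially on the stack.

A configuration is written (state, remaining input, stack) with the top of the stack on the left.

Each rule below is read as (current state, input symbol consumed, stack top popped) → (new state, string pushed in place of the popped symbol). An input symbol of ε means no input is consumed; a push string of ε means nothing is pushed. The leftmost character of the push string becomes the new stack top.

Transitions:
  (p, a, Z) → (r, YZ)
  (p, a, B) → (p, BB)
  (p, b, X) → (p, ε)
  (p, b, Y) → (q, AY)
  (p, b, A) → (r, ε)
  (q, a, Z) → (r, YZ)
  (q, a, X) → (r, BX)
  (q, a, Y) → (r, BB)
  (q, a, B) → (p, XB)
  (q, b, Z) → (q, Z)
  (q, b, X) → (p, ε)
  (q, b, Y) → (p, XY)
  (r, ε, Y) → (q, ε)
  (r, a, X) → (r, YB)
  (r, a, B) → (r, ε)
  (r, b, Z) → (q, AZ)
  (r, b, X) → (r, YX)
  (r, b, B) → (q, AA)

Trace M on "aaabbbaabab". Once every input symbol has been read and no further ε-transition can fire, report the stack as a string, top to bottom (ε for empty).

Z

(p, aaabbbaabab, Z)
  read a, top Z: go to r, push YZ → (r, aabbbaabab, YZ)
  ε-move, top Y: go to q, push ε → (q, aabbbaabab, Z)
  read a, top Z: go to r, push YZ → (r, abbbaabab, YZ)
  ε-move, top Y: go to q, push ε → (q, abbbaabab, Z)
  read a, top Z: go to r, push YZ → (r, bbbaabab, YZ)
  ε-move, top Y: go to q, push ε → (q, bbbaabab, Z)
  read b, top Z: go to q, push Z → (q, bbaabab, Z)
  read b, top Z: go to q, push Z → (q, baabab, Z)
  read b, top Z: go to q, push Z → (q, aabab, Z)
  read a, top Z: go to r, push YZ → (r, abab, YZ)
  ε-move, top Y: go to q, push ε → (q, abab, Z)
  read a, top Z: go to r, push YZ → (r, bab, YZ)
  ε-move, top Y: go to q, push ε → (q, bab, Z)
  read b, top Z: go to q, push Z → (q, ab, Z)
  read a, top Z: go to r, push YZ → (r, b, YZ)
  ε-move, top Y: go to q, push ε → (q, b, Z)
  read b, top Z: go to q, push Z → (q, ε, Z)
All input consumed in state q with stack Z.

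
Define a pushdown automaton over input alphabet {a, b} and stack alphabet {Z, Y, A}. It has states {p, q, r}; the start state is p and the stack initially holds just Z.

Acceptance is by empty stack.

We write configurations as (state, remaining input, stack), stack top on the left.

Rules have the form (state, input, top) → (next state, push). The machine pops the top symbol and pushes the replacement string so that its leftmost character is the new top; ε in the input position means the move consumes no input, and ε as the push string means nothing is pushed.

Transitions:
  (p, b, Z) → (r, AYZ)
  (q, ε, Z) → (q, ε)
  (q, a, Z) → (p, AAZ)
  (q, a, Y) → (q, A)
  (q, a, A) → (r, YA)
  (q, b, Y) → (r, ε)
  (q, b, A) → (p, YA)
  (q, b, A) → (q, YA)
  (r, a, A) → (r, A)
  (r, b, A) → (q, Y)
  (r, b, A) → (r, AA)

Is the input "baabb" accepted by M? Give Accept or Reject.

Reject

No computation consumes all input and empties the stack.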